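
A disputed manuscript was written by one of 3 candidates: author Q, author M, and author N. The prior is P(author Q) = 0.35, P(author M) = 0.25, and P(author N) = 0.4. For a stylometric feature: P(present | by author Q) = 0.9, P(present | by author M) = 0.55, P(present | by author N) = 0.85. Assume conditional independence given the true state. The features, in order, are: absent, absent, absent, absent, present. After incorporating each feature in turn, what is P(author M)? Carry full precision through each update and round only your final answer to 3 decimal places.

After 'absent': normaliser = 0.1·0.3500 + 0.45·0.2500 + 0.15·0.4000; P(author Q) ≈ 0.1687, P(author M) ≈ 0.5422, P(author N) ≈ 0.2892
After 'absent': normaliser = 0.1·0.1687 + 0.45·0.5422 + 0.15·0.2892; P(author Q) ≈ 0.0554, P(author M) ≈ 0.8020, P(author N) ≈ 0.1426
After 'absent': normaliser = 0.1·0.0554 + 0.45·0.8020 + 0.15·0.1426; P(author Q) ≈ 0.0143, P(author M) ≈ 0.9306, P(author N) ≈ 0.0551
After 'absent': normaliser = 0.1·0.0143 + 0.45·0.9306 + 0.15·0.0551; P(author Q) ≈ 0.0033, P(author M) ≈ 0.9774, P(author N) ≈ 0.0193
After 'present': normaliser = 0.9·0.0033 + 0.55·0.9774 + 0.85·0.0193; P(author Q) ≈ 0.0054, P(author M) ≈ 0.9651, P(author N) ≈ 0.0295

0.965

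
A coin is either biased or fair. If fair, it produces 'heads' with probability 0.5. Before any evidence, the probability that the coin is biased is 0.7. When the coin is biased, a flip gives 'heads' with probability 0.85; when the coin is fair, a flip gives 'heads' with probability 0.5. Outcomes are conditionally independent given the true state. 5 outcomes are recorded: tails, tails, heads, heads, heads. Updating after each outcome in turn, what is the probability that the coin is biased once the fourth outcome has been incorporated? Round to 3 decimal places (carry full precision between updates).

0.378

After 'tails': P(biased) = 0.15·0.7000 / (0.15·0.7000 + 0.5·0.3000) ≈ 0.4118
After 'tails': P(biased) = 0.15·0.4118 / (0.15·0.4118 + 0.5·0.5882) ≈ 0.1736
After 'heads': P(biased) = 0.85·0.1736 / (0.85·0.1736 + 0.5·0.8264) ≈ 0.2631
After 'heads': P(biased) = 0.85·0.2631 / (0.85·0.2631 + 0.5·0.7369) ≈ 0.3777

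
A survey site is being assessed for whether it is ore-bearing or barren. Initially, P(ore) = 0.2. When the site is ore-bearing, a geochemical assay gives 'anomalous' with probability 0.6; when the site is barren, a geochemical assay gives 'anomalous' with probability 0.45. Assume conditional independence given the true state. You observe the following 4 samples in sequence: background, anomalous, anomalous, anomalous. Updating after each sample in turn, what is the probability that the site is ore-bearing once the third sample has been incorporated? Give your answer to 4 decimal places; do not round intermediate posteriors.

0.2443

After 'background': P(ore) = 0.4·0.2000 / (0.4·0.2000 + 0.55·0.8000) ≈ 0.1538
After 'anomalous': P(ore) = 0.6·0.1538 / (0.6·0.1538 + 0.45·0.8462) ≈ 0.1951
After 'anomalous': P(ore) = 0.6·0.1951 / (0.6·0.1951 + 0.45·0.8049) ≈ 0.2443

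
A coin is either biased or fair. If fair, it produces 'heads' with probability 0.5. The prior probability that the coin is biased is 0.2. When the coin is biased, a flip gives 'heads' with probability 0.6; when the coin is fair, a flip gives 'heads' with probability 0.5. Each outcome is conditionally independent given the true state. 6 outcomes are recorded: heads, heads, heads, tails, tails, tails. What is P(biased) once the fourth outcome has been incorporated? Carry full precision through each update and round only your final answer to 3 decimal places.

0.257

After 'heads': P(biased) = 0.6·0.2000 / (0.6·0.2000 + 0.5·0.8000) ≈ 0.2308
After 'heads': P(biased) = 0.6·0.2308 / (0.6·0.2308 + 0.5·0.7692) ≈ 0.2647
After 'heads': P(biased) = 0.6·0.2647 / (0.6·0.2647 + 0.5·0.7353) ≈ 0.3017
After 'tails': P(biased) = 0.4·0.3017 / (0.4·0.3017 + 0.5·0.6983) ≈ 0.2568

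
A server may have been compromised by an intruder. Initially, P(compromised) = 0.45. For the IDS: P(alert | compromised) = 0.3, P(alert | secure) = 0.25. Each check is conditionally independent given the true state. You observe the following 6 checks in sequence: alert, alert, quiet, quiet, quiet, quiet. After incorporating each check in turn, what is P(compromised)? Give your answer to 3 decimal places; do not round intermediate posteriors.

After 'alert': P(compromised) = 0.3·0.4500 / (0.3·0.4500 + 0.25·0.5500) ≈ 0.4954
After 'alert': P(compromised) = 0.3·0.4954 / (0.3·0.4954 + 0.25·0.5046) ≈ 0.5409
After 'quiet': P(compromised) = 0.7·0.5409 / (0.7·0.5409 + 0.75·0.4591) ≈ 0.5237
After 'quiet': P(compromised) = 0.7·0.5237 / (0.7·0.5237 + 0.75·0.4763) ≈ 0.5065
After 'quiet': P(compromised) = 0.7·0.5065 / (0.7·0.5065 + 0.75·0.4935) ≈ 0.4893
After 'quiet': P(compromised) = 0.7·0.4893 / (0.7·0.4893 + 0.75·0.5107) ≈ 0.4720

0.472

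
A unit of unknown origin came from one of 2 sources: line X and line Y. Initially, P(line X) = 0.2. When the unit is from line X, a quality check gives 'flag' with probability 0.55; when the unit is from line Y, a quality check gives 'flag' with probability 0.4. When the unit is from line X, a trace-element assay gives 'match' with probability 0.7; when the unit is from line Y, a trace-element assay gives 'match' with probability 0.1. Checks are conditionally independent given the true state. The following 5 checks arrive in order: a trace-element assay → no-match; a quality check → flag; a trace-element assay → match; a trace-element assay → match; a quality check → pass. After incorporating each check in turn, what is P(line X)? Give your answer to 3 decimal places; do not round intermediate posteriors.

After a trace-element assay='no-match': P(line X) = 0.3·0.2000 / (0.3·0.2000 + 0.9·0.8000) ≈ 0.0769
After a quality check='flag': P(line X) = 0.55·0.0769 / (0.55·0.0769 + 0.4·0.9231) ≈ 0.1028
After a trace-element assay='match': P(line X) = 0.7·0.1028 / (0.7·0.1028 + 0.1·0.8972) ≈ 0.4451
After a trace-element assay='match': P(line X) = 0.7·0.4451 / (0.7·0.4451 + 0.1·0.5549) ≈ 0.8488
After a quality check='pass': P(line X) = 0.45·0.8488 / (0.45·0.8488 + 0.6·0.1512) ≈ 0.8081

0.808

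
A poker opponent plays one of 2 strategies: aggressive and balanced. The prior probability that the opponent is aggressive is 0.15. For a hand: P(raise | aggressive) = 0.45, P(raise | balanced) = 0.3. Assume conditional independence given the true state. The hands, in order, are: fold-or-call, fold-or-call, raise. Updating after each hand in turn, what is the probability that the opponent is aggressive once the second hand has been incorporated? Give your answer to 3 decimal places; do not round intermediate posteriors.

Apply Bayes' rule sequentially, carrying P(aggressive) forward.
After 'fold-or-call': P(aggressive) = 0.55·0.1500 / (0.55·0.1500 + 0.7·0.8500) ≈ 0.1218
After 'fold-or-call': P(aggressive) = 0.55·0.1218 / (0.55·0.1218 + 0.7·0.8782) ≈ 0.0982

0.098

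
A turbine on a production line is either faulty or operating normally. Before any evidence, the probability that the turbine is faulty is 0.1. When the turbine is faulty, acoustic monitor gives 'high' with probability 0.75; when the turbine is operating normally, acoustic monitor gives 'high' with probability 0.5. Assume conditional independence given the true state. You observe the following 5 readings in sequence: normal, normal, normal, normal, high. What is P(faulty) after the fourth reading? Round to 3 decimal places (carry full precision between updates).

0.007

After 'normal': P(faulty) = 0.25·0.1000 / (0.25·0.1000 + 0.5·0.9000) ≈ 0.0526
After 'normal': P(faulty) = 0.25·0.0526 / (0.25·0.0526 + 0.5·0.9474) ≈ 0.0270
After 'normal': P(faulty) = 0.25·0.0270 / (0.25·0.0270 + 0.5·0.9730) ≈ 0.0137
After 'normal': P(faulty) = 0.25·0.0137 / (0.25·0.0137 + 0.5·0.9863) ≈ 0.0069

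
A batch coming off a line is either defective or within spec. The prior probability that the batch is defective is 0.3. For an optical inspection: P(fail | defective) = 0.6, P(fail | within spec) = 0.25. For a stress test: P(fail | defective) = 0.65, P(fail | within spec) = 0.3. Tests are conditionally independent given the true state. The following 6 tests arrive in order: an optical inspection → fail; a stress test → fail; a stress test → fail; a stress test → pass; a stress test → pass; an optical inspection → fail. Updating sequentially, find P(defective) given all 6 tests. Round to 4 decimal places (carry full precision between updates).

0.7434

Apply Bayes' rule sequentially, carrying P(defective) forward.
After an optical inspection='fail': P(defective) = 0.6·0.3000 / (0.6·0.3000 + 0.25·0.7000) ≈ 0.5070
After a stress test='fail': P(defective) = 0.65·0.5070 / (0.65·0.5070 + 0.3·0.4930) ≈ 0.6903
After a stress test='fail': P(defective) = 0.65·0.6903 / (0.65·0.6903 + 0.3·0.3097) ≈ 0.8284
After a stress test='pass': P(defective) = 0.35·0.8284 / (0.35·0.8284 + 0.7·0.1716) ≈ 0.7071
After a stress test='pass': P(defective) = 0.35·0.7071 / (0.35·0.7071 + 0.7·0.2929) ≈ 0.5469
After an optical inspection='fail': P(defective) = 0.6·0.5469 / (0.6·0.5469 + 0.25·0.4531) ≈ 0.7434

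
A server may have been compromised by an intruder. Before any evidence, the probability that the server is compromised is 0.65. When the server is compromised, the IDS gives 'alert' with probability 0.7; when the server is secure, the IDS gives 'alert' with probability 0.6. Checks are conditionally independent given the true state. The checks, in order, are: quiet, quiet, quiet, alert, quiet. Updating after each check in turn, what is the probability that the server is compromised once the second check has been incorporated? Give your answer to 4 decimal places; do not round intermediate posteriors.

0.5109

Apply Bayes' rule sequentially, carrying P(compromised) forward.
After 'quiet': P(compromised) = 0.3·0.6500 / (0.3·0.6500 + 0.4·0.3500) ≈ 0.5821
After 'quiet': P(compromised) = 0.3·0.5821 / (0.3·0.5821 + 0.4·0.4179) ≈ 0.5109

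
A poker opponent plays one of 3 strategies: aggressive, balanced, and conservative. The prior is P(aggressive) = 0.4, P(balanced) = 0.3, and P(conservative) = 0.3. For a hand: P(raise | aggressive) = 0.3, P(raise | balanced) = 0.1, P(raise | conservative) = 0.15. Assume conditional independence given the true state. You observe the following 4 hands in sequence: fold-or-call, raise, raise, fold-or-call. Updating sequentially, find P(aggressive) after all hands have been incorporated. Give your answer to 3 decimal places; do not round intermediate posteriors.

After 'fold-or-call': normaliser = 0.7·0.4000 + 0.9·0.3000 + 0.85·0.3000; P(aggressive) ≈ 0.3478, P(balanced) ≈ 0.3354, P(conservative) ≈ 0.3168
After 'raise': normaliser = 0.3·0.3478 + 0.1·0.3354 + 0.15·0.3168; P(aggressive) ≈ 0.5628, P(balanced) ≈ 0.1809, P(conservative) ≈ 0.2563
After 'raise': normaliser = 0.3·0.5628 + 0.1·0.1809 + 0.15·0.2563; P(aggressive) ≈ 0.7492, P(balanced) ≈ 0.0803, P(conservative) ≈ 0.1706
After 'fold-or-call': normaliser = 0.7·0.7492 + 0.9·0.0803 + 0.85·0.1706; P(aggressive) ≈ 0.7071, P(balanced) ≈ 0.0974, P(conservative) ≈ 0.1955

0.707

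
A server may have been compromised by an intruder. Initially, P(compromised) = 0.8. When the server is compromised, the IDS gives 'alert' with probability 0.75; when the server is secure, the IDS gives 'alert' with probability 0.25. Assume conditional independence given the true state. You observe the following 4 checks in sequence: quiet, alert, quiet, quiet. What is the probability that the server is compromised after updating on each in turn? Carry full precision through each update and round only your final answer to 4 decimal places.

After 'quiet': P(compromised) = 0.25·0.8000 / (0.25·0.8000 + 0.75·0.2000) ≈ 0.5714
After 'alert': P(compromised) = 0.75·0.5714 / (0.75·0.5714 + 0.25·0.4286) ≈ 0.8000
After 'quiet': P(compromised) = 0.25·0.8000 / (0.25·0.8000 + 0.75·0.2000) ≈ 0.5714
After 'quiet': P(compromised) = 0.25·0.5714 / (0.25·0.5714 + 0.75·0.4286) ≈ 0.3077

0.3077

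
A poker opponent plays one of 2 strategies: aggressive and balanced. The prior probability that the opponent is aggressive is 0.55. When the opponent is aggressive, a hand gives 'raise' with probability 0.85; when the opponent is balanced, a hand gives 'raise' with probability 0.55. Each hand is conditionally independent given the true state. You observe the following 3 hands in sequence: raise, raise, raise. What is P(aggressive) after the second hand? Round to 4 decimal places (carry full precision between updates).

0.7448

After 'raise': P(aggressive) = 0.85·0.5500 / (0.85·0.5500 + 0.55·0.4500) ≈ 0.6538
After 'raise': P(aggressive) = 0.85·0.6538 / (0.85·0.6538 + 0.55·0.3462) ≈ 0.7448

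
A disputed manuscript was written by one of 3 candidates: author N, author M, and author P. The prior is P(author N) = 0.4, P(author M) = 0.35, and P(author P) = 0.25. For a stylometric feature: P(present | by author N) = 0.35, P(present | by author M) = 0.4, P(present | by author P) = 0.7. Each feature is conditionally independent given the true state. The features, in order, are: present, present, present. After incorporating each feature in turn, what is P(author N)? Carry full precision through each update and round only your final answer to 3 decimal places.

After 'present': normaliser = 0.35·0.4000 + 0.4·0.3500 + 0.7·0.2500; P(author N) ≈ 0.3077, P(author M) ≈ 0.3077, P(author P) ≈ 0.3846
After 'present': normaliser = 0.35·0.3077 + 0.4·0.3077 + 0.7·0.3846; P(author N) ≈ 0.2154, P(author M) ≈ 0.2462, P(author P) ≈ 0.5385
After 'present': normaliser = 0.35·0.2154 + 0.4·0.2462 + 0.7·0.5385; P(author N) ≈ 0.1369, P(author M) ≈ 0.1788, P(author P) ≈ 0.6844

0.137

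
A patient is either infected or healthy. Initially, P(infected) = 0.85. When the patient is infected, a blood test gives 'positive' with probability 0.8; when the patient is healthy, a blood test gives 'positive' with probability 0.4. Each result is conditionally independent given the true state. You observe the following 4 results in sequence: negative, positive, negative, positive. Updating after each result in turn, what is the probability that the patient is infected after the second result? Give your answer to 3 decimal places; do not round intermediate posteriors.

Apply Bayes' rule sequentially, carrying P(infected) forward.
After 'negative': P(infected) = 0.2·0.8500 / (0.2·0.8500 + 0.6·0.1500) ≈ 0.6538
After 'positive': P(infected) = 0.8·0.6538 / (0.8·0.6538 + 0.4·0.3462) ≈ 0.7907

0.791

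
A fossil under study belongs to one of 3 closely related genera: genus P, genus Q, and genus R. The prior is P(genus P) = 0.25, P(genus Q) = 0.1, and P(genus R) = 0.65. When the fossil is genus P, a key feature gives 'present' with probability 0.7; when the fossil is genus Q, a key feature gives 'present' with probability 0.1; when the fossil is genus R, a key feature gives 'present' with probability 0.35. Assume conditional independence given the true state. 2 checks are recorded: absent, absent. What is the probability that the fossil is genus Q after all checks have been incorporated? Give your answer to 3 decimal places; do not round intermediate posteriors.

0.214

Apply Bayes' rule sequentially, carrying P(genus Q) forward.
After 'absent': normaliser = 0.3·0.2500 + 0.9·0.1000 + 0.65·0.6500; P(genus P) ≈ 0.1277, P(genus Q) ≈ 0.1532, P(genus R) ≈ 0.7191
After 'absent': normaliser = 0.3·0.1277 + 0.9·0.1532 + 0.65·0.7191; P(genus P) ≈ 0.0595, P(genus Q) ≈ 0.2142, P(genus R) ≈ 0.7263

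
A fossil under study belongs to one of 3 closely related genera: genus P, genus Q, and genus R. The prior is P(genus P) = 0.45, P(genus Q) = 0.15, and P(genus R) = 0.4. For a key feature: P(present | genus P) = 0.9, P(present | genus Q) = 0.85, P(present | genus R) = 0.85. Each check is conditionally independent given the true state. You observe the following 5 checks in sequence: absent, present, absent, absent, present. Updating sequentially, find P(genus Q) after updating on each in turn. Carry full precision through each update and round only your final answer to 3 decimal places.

After 'absent': normaliser = 0.1·0.4500 + 0.15·0.1500 + 0.15·0.4000; P(genus P) ≈ 0.3529, P(genus Q) ≈ 0.1765, P(genus R) ≈ 0.4706
After 'present': normaliser = 0.9·0.3529 + 0.85·0.1765 + 0.85·0.4706; P(genus P) ≈ 0.3661, P(genus Q) ≈ 0.1729, P(genus R) ≈ 0.4610
After 'absent': normaliser = 0.1·0.3661 + 0.15·0.1729 + 0.15·0.4610; P(genus P) ≈ 0.2780, P(genus Q) ≈ 0.1969, P(genus R) ≈ 0.5251
After 'absent': normaliser = 0.1·0.2780 + 0.15·0.1969 + 0.15·0.5251; P(genus P) ≈ 0.2043, P(genus Q) ≈ 0.2170, P(genus R) ≈ 0.5787
After 'present': normaliser = 0.9·0.2043 + 0.85·0.2170 + 0.85·0.5787; P(genus P) ≈ 0.2137, P(genus Q) ≈ 0.2144, P(genus R) ≈ 0.5719

0.214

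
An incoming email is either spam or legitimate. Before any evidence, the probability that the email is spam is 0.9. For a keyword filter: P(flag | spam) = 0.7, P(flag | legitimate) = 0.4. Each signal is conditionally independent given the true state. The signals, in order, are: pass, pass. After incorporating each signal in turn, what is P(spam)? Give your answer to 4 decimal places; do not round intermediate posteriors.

After 'pass': P(spam) = 0.3·0.9000 / (0.3·0.9000 + 0.6·0.1000) ≈ 0.8182
After 'pass': P(spam) = 0.3·0.8182 / (0.3·0.8182 + 0.6·0.1818) ≈ 0.6923

0.6923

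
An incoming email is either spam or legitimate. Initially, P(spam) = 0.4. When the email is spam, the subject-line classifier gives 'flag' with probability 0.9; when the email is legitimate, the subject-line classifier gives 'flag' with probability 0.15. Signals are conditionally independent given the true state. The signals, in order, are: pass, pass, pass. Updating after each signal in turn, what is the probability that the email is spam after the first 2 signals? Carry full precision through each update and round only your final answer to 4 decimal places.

After 'pass': P(spam) = 0.1·0.4000 / (0.1·0.4000 + 0.85·0.6000) ≈ 0.0727
After 'pass': P(spam) = 0.1·0.0727 / (0.1·0.0727 + 0.85·0.9273) ≈ 0.0091

0.0091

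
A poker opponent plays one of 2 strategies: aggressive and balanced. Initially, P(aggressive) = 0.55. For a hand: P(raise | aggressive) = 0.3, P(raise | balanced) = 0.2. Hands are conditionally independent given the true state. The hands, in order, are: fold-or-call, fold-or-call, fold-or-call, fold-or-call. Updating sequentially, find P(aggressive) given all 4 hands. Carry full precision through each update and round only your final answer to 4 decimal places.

0.4174

After 'fold-or-call': P(aggressive) = 0.7·0.5500 / (0.7·0.5500 + 0.8·0.4500) ≈ 0.5168
After 'fold-or-call': P(aggressive) = 0.7·0.5168 / (0.7·0.5168 + 0.8·0.4832) ≈ 0.4834
After 'fold-or-call': P(aggressive) = 0.7·0.4834 / (0.7·0.4834 + 0.8·0.5166) ≈ 0.4502
After 'fold-or-call': P(aggressive) = 0.7·0.4502 / (0.7·0.4502 + 0.8·0.5498) ≈ 0.4174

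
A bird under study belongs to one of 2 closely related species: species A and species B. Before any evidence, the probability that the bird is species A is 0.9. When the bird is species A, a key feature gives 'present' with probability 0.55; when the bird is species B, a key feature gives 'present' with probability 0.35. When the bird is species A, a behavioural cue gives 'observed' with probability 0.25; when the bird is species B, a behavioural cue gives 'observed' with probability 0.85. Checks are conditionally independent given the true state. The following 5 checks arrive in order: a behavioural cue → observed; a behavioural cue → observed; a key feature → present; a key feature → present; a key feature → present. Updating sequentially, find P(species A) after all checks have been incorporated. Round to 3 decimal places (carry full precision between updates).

After a behavioural cue='observed': P(species A) = 0.25·0.9000 / (0.25·0.9000 + 0.85·0.1000) ≈ 0.7258
After a behavioural cue='observed': P(species A) = 0.25·0.7258 / (0.25·0.7258 + 0.85·0.2742) ≈ 0.4377
After a key feature='present': P(species A) = 0.55·0.4377 / (0.55·0.4377 + 0.35·0.5623) ≈ 0.5502
After a key feature='present': P(species A) = 0.55·0.5502 / (0.55·0.5502 + 0.35·0.4498) ≈ 0.6578
After a key feature='present': P(species A) = 0.55·0.6578 / (0.55·0.6578 + 0.35·0.3422) ≈ 0.7513

0.751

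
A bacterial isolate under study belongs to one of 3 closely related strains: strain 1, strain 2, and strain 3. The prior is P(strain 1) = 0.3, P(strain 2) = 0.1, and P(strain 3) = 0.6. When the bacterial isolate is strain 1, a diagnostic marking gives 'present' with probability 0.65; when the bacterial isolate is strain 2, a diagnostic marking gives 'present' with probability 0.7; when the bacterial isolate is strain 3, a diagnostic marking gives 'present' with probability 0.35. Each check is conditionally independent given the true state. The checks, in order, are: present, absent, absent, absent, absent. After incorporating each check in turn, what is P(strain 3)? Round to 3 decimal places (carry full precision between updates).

Apply Bayes' rule sequentially, carrying P(strain 3) forward.
After 'present': normaliser = 0.65·0.3000 + 0.7·0.1000 + 0.35·0.6000; P(strain 1) ≈ 0.4105, P(strain 2) ≈ 0.1474, P(strain 3) ≈ 0.4421
After 'absent': normaliser = 0.35·0.4105 + 0.3·0.1474 + 0.65·0.4421; P(strain 1) ≈ 0.3023, P(strain 2) ≈ 0.0930, P(strain 3) ≈ 0.6047
After 'absent': normaliser = 0.35·0.3023 + 0.3·0.0930 + 0.65·0.6047; P(strain 1) ≈ 0.2009, P(strain 2) ≈ 0.0530, P(strain 3) ≈ 0.7461
After 'absent': normaliser = 0.35·0.2009 + 0.3·0.0530 + 0.65·0.7461; P(strain 1) ≈ 0.1231, P(strain 2) ≈ 0.0278, P(strain 3) ≈ 0.8491
After 'absent': normaliser = 0.35·0.1231 + 0.3·0.0278 + 0.65·0.8491; P(strain 1) ≈ 0.0714, P(strain 2) ≈ 0.0138, P(strain 3) ≈ 0.9148

0.915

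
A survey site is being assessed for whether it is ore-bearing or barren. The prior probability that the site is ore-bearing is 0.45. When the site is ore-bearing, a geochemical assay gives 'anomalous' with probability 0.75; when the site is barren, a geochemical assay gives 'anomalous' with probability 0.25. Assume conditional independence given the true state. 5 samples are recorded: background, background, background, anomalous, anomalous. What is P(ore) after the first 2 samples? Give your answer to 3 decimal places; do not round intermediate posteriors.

0.083

After 'background': P(ore) = 0.25·0.4500 / (0.25·0.4500 + 0.75·0.5500) ≈ 0.2143
After 'background': P(ore) = 0.25·0.2143 / (0.25·0.2143 + 0.75·0.7857) ≈ 0.0833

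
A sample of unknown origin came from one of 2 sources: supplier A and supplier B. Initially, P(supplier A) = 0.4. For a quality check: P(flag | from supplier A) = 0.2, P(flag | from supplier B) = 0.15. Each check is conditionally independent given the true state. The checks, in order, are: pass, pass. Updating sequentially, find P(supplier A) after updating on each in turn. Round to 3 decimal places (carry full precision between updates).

After 'pass': P(supplier A) = 0.8·0.4000 / (0.8·0.4000 + 0.85·0.6000) ≈ 0.3855
After 'pass': P(supplier A) = 0.8·0.3855 / (0.8·0.3855 + 0.85·0.6145) ≈ 0.3713

0.371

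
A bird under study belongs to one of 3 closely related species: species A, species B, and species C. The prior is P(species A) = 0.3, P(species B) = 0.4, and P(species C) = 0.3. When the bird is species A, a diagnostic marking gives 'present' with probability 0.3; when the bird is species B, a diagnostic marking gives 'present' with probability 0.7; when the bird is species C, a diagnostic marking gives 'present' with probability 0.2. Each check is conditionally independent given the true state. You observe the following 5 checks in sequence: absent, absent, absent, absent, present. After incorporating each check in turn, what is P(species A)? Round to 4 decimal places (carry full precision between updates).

After 'absent': normaliser = 0.7·0.3000 + 0.3·0.4000 + 0.8·0.3000; P(species A) ≈ 0.3684, P(species B) ≈ 0.2105, P(species C) ≈ 0.4211
After 'absent': normaliser = 0.7·0.3684 + 0.3·0.2105 + 0.8·0.4211; P(species A) ≈ 0.3920, P(species B) ≈ 0.0960, P(species C) ≈ 0.5120
After 'absent': normaliser = 0.7·0.3920 + 0.3·0.0960 + 0.8·0.5120; P(species A) ≈ 0.3850, P(species B) ≈ 0.0404, P(species C) ≈ 0.5746
After 'absent': normaliser = 0.7·0.3850 + 0.3·0.0404 + 0.8·0.5746; P(species A) ≈ 0.3635, P(species B) ≈ 0.0164, P(species C) ≈ 0.6201
After 'present': normaliser = 0.3·0.3635 + 0.7·0.0164 + 0.2·0.6201; P(species A) ≈ 0.4460, P(species B) ≈ 0.0468, P(species C) ≈ 0.5072

0.4460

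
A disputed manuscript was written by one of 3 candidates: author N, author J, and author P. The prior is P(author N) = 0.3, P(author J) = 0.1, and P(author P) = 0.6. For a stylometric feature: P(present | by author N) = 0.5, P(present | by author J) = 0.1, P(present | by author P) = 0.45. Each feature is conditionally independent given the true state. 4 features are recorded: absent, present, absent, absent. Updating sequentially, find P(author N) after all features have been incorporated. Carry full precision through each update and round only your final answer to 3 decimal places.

After 'absent': normaliser = 0.5·0.3000 + 0.9·0.1000 + 0.55·0.6000; P(author N) ≈ 0.2632, P(author J) ≈ 0.1579, P(author P) ≈ 0.5789
After 'present': normaliser = 0.5·0.2632 + 0.1·0.1579 + 0.45·0.5789; P(author N) ≈ 0.3226, P(author J) ≈ 0.0387, P(author P) ≈ 0.6387
After 'absent': normaliser = 0.5·0.3226 + 0.9·0.0387 + 0.55·0.6387; P(author N) ≈ 0.2946, P(author J) ≈ 0.0636, P(author P) ≈ 0.6417
After 'absent': normaliser = 0.5·0.2946 + 0.9·0.0636 + 0.55·0.6417; P(author N) ≈ 0.2642, P(author J) ≈ 0.1027, P(author P) ≈ 0.6330

0.264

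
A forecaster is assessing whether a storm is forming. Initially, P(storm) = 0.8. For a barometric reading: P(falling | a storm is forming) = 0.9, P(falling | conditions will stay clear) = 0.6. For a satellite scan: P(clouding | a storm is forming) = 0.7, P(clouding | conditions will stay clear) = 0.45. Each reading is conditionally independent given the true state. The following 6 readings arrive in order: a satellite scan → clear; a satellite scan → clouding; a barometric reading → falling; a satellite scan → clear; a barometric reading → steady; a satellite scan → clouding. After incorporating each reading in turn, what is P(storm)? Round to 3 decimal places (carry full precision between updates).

0.519

After a satellite scan='clear': P(storm) = 0.3·0.8000 / (0.3·0.8000 + 0.55·0.2000) ≈ 0.6857
After a satellite scan='clouding': P(storm) = 0.7·0.6857 / (0.7·0.6857 + 0.45·0.3143) ≈ 0.7724
After a barometric reading='falling': P(storm) = 0.9·0.7724 / (0.9·0.7724 + 0.6·0.2276) ≈ 0.8358
After a satellite scan='clear': P(storm) = 0.3·0.8358 / (0.3·0.8358 + 0.55·0.1642) ≈ 0.7352
After a barometric reading='steady': P(storm) = 0.1·0.7352 / (0.1·0.7352 + 0.4·0.2648) ≈ 0.4098
After a satellite scan='clouding': P(storm) = 0.7·0.4098 / (0.7·0.4098 + 0.45·0.5902) ≈ 0.5192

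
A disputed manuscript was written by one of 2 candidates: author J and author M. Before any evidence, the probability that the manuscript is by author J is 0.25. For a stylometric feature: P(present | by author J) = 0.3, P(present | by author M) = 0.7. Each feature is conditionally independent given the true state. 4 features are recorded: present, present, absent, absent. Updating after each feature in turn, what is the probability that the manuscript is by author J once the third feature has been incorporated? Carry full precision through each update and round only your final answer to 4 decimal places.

After 'present': P(author J) = 0.3·0.2500 / (0.3·0.2500 + 0.7·0.7500) ≈ 0.1250
After 'present': P(author J) = 0.3·0.1250 / (0.3·0.1250 + 0.7·0.8750) ≈ 0.0577
After 'absent': P(author J) = 0.7·0.0577 / (0.7·0.0577 + 0.3·0.9423) ≈ 0.1250

0.1250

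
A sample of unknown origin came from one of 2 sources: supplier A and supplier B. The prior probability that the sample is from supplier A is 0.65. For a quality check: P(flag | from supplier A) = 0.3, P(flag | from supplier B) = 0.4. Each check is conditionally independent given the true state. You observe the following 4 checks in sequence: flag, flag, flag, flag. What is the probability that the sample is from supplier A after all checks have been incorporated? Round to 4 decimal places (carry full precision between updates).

0.3701

Apply Bayes' rule sequentially, carrying P(supplier A) forward.
After 'flag': P(supplier A) = 0.3·0.6500 / (0.3·0.6500 + 0.4·0.3500) ≈ 0.5821
After 'flag': P(supplier A) = 0.3·0.5821 / (0.3·0.5821 + 0.4·0.4179) ≈ 0.5109
After 'flag': P(supplier A) = 0.3·0.5109 / (0.3·0.5109 + 0.4·0.4891) ≈ 0.4393
After 'flag': P(supplier A) = 0.3·0.4393 / (0.3·0.4393 + 0.4·0.5607) ≈ 0.3701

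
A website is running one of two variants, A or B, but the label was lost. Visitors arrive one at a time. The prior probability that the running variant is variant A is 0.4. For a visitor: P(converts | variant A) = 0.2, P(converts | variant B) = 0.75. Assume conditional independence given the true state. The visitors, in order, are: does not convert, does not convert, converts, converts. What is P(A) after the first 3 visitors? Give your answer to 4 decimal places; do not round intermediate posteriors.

Each posterior becomes the prior for the next update.
After 'does not convert': P(A) = 0.8·0.4000 / (0.8·0.4000 + 0.25·0.6000) ≈ 0.6809
After 'does not convert': P(A) = 0.8·0.6809 / (0.8·0.6809 + 0.25·0.3191) ≈ 0.8722
After 'converts': P(A) = 0.2·0.8722 / (0.2·0.8722 + 0.75·0.1278) ≈ 0.6454

0.6454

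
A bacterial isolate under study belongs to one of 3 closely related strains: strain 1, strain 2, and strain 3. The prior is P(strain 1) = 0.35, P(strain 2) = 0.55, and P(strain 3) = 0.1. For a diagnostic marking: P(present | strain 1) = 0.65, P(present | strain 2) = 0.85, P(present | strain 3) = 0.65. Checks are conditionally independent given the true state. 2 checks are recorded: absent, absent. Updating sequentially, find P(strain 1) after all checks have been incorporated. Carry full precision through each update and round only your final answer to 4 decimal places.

0.6352

After 'absent': normaliser = 0.35·0.3500 + 0.15·0.5500 + 0.35·0.1000; P(strain 1) ≈ 0.5104, P(strain 2) ≈ 0.3438, P(strain 3) ≈ 0.1458
After 'absent': normaliser = 0.35·0.5104 + 0.15·0.3438 + 0.35·0.1458; P(strain 1) ≈ 0.6352, P(strain 2) ≈ 0.1833, P(strain 3) ≈ 0.1815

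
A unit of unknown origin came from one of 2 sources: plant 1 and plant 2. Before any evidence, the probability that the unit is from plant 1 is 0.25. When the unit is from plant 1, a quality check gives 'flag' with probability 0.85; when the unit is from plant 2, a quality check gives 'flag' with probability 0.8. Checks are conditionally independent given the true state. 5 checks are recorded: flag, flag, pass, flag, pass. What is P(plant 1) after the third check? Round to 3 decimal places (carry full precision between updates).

After 'flag': P(plant 1) = 0.85·0.2500 / (0.85·0.2500 + 0.8·0.7500) ≈ 0.2615
After 'flag': P(plant 1) = 0.85·0.2615 / (0.85·0.2615 + 0.8·0.7385) ≈ 0.2734
After 'pass': P(plant 1) = 0.15·0.2734 / (0.15·0.2734 + 0.2·0.7266) ≈ 0.2201

0.220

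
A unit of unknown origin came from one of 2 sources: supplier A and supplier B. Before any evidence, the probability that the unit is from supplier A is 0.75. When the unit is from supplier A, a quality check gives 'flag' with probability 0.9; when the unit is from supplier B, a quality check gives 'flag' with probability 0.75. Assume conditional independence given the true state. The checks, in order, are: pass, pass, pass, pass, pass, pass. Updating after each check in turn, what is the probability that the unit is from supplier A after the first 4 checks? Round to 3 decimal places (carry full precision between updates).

0.071

Each posterior becomes the prior for the next update.
After 'pass': P(supplier A) = 0.1·0.7500 / (0.1·0.7500 + 0.25·0.2500) ≈ 0.5455
After 'pass': P(supplier A) = 0.1·0.5455 / (0.1·0.5455 + 0.25·0.4545) ≈ 0.3243
After 'pass': P(supplier A) = 0.1·0.3243 / (0.1·0.3243 + 0.25·0.6757) ≈ 0.1611
After 'pass': P(supplier A) = 0.1·0.1611 / (0.1·0.1611 + 0.25·0.8389) ≈ 0.0713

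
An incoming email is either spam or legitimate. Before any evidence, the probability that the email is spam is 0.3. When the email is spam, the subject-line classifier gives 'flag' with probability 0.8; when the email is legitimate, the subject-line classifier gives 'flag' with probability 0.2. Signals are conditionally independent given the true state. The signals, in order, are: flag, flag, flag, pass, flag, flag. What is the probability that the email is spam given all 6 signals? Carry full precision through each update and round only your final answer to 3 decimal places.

0.991

After 'flag': P(spam) = 0.8·0.3000 / (0.8·0.3000 + 0.2·0.7000) ≈ 0.6316
After 'flag': P(spam) = 0.8·0.6316 / (0.8·0.6316 + 0.2·0.3684) ≈ 0.8727
After 'flag': P(spam) = 0.8·0.8727 / (0.8·0.8727 + 0.2·0.1273) ≈ 0.9648
After 'pass': P(spam) = 0.2·0.9648 / (0.2·0.9648 + 0.8·0.0352) ≈ 0.8727
After 'flag': P(spam) = 0.8·0.8727 / (0.8·0.8727 + 0.2·0.1273) ≈ 0.9648
After 'flag': P(spam) = 0.8·0.9648 / (0.8·0.9648 + 0.2·0.0352) ≈ 0.9910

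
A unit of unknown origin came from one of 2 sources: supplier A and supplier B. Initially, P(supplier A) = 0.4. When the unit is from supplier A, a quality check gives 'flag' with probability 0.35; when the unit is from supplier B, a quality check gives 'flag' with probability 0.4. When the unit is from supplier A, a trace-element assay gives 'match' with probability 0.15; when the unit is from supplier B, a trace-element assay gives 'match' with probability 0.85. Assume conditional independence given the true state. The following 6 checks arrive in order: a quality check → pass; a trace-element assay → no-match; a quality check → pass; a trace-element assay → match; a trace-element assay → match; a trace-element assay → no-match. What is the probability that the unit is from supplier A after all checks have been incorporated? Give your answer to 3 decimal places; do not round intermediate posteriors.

0.439

After a quality check='pass': P(supplier A) = 0.65·0.4000 / (0.65·0.4000 + 0.6·0.6000) ≈ 0.4194
After a trace-element assay='no-match': P(supplier A) = 0.85·0.4194 / (0.85·0.4194 + 0.15·0.5806) ≈ 0.8036
After a quality check='pass': P(supplier A) = 0.65·0.8036 / (0.65·0.8036 + 0.6·0.1964) ≈ 0.8160
After a trace-element assay='match': P(supplier A) = 0.15·0.8160 / (0.15·0.8160 + 0.85·0.1840) ≈ 0.4390
After a trace-element assay='match': P(supplier A) = 0.15·0.4390 / (0.15·0.4390 + 0.85·0.5610) ≈ 0.1213
After a trace-element assay='no-match': P(supplier A) = 0.85·0.1213 / (0.85·0.1213 + 0.15·0.8787) ≈ 0.4390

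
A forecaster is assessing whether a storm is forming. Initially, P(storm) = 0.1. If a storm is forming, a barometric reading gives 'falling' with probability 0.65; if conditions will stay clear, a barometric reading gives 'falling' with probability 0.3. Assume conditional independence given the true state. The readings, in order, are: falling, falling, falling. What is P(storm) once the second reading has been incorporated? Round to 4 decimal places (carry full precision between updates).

0.3428

After 'falling': P(storm) = 0.65·0.1000 / (0.65·0.1000 + 0.3·0.9000) ≈ 0.1940
After 'falling': P(storm) = 0.65·0.1940 / (0.65·0.1940 + 0.3·0.8060) ≈ 0.3428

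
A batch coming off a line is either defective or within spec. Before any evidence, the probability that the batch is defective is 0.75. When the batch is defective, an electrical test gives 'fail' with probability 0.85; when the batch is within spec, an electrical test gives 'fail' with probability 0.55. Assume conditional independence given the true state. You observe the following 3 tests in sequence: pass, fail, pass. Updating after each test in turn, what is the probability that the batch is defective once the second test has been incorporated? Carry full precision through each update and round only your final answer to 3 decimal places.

Each posterior becomes the prior for the next update.
After 'pass': P(defective) = 0.15·0.7500 / (0.15·0.7500 + 0.45·0.2500) ≈ 0.5000
After 'fail': P(defective) = 0.85·0.5000 / (0.85·0.5000 + 0.55·0.5000) ≈ 0.6071

0.607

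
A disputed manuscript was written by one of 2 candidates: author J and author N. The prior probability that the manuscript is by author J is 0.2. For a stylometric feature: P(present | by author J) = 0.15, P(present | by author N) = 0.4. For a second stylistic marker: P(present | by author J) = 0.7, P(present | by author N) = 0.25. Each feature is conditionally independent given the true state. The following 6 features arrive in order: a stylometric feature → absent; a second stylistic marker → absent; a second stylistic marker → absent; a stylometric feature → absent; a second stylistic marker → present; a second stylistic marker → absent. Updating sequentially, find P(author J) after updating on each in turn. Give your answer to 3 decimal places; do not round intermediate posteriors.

0.082

After a stylometric feature='absent': P(author J) = 0.85·0.2000 / (0.85·0.2000 + 0.6·0.8000) ≈ 0.2615
After a second stylistic marker='absent': P(author J) = 0.3·0.2615 / (0.3·0.2615 + 0.75·0.7385) ≈ 0.1241
After a second stylistic marker='absent': P(author J) = 0.3·0.1241 / (0.3·0.1241 + 0.75·0.8759) ≈ 0.0536
After a stylometric feature='absent': P(author J) = 0.85·0.0536 / (0.85·0.0536 + 0.6·0.9464) ≈ 0.0743
After a second stylistic marker='present': P(author J) = 0.7·0.0743 / (0.7·0.0743 + 0.25·0.9257) ≈ 0.1835
After a second stylistic marker='absent': P(author J) = 0.3·0.1835 / (0.3·0.1835 + 0.75·0.8165) ≈ 0.0825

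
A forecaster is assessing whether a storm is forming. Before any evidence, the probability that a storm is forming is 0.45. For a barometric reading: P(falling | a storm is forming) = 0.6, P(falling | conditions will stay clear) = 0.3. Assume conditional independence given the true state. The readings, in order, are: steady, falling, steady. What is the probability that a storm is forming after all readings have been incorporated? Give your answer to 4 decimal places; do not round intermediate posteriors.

0.3482

After 'steady': P(storm) = 0.4·0.4500 / (0.4·0.4500 + 0.7·0.5500) ≈ 0.3186
After 'falling': P(storm) = 0.6·0.3186 / (0.6·0.3186 + 0.3·0.6814) ≈ 0.4832
After 'steady': P(storm) = 0.4·0.4832 / (0.4·0.4832 + 0.7·0.5168) ≈ 0.3482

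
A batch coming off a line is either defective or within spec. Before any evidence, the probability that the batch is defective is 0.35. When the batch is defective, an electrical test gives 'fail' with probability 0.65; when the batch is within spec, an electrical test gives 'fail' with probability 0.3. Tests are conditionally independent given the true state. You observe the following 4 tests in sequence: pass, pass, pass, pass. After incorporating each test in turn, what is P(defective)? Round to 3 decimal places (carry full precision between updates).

0.033

After 'pass': P(defective) = 0.35·0.3500 / (0.35·0.3500 + 0.7·0.6500) ≈ 0.2121
After 'pass': P(defective) = 0.35·0.2121 / (0.35·0.2121 + 0.7·0.7879) ≈ 0.1186
After 'pass': P(defective) = 0.35·0.1186 / (0.35·0.1186 + 0.7·0.8814) ≈ 0.0631
After 'pass': P(defective) = 0.35·0.0631 / (0.35·0.0631 + 0.7·0.9369) ≈ 0.0326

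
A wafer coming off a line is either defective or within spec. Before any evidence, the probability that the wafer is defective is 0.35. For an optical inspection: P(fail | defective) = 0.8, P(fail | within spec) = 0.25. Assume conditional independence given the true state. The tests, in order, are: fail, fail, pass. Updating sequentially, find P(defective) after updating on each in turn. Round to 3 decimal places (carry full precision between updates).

Apply Bayes' rule sequentially, carrying P(defective) forward.
After 'fail': P(defective) = 0.8·0.3500 / (0.8·0.3500 + 0.25·0.6500) ≈ 0.6328
After 'fail': P(defective) = 0.8·0.6328 / (0.8·0.6328 + 0.25·0.3672) ≈ 0.8465
After 'pass': P(defective) = 0.2·0.8465 / (0.2·0.8465 + 0.75·0.1535) ≈ 0.5952

0.595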